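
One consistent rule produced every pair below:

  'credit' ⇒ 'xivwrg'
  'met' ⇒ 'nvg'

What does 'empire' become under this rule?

Each letter is replaced by its mirror in the alphabet: a↔z, b↔y, c↔x, and so on (the Atbash cipher).
Applying it to empire: e↔v, m↔n, p↔k, i↔r, r↔i, e↔v.

vnkriv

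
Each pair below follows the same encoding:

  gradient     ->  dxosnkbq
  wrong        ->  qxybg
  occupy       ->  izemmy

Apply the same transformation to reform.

wbypob

The output letters match the input read backwards, each shifted +10: gradient reversed is tneidarg. Read the word backwards and shift each letter +10.
Applying it to reform: reverse → mrofer; then shift: m+10=w, r+10=b, o+10=y, f+10=p, e+10=o, r+10=b.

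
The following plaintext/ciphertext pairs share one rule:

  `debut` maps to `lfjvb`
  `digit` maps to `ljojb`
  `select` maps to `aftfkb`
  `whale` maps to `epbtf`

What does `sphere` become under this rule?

axpfzf

The shift depends on letter class: consonant d→l is +8, but vowel e→f is +1. Vowels shift forward by 1 and consonants shift forward by 8.
On sphere: s(cons)+8=a, p(cons)+8=x, h(cons)+8=p, e(vowel)+1=f, r(cons)+8=z, e(vowel)+1=f.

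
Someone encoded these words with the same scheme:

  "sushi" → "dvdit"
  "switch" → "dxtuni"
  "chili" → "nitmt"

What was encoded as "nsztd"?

cross

Shifts by position in sushi: pos 0: s→d (+11), pos 1: u→v (+1), pos 2: s→d (+11), pos 3: h→i (+1) — repeating every 2. The shifts repeat in a cycle of length 2: positions 0,1,… shift by +11, +1, then the pattern repeats.
Undoing it on nsztd: n−11=c, s−1=r, z−11=o, t−1=s, d−11=s.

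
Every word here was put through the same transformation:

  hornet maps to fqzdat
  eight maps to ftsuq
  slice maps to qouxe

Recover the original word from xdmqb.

pearl

Read the word backwards and shift each letter +12.
Reversing it on xdmqb: shift back: x−12=l, d−12=r, m−12=a, q−12=e, b−12=p → lraep; then reverse → pearl.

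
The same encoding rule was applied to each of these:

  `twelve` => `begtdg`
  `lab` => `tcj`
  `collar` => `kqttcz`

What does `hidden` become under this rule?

pkllgv

The shift depends on letter class: consonant t→b is +8, but vowel e→g is +2. Vowels shift forward by 2 and consonants shift forward by 8.
Applying it to hidden: h(cons)+8=p, i(vowel)+2=k, d(cons)+8=l, d(cons)+8=l, e(vowel)+2=g, n(cons)+8=v.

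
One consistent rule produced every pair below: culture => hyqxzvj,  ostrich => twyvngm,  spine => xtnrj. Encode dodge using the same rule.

Shifts by position in culture: pos 0: c→h (+5), pos 1: u→y (+4), pos 2: l→q (+5), pos 3: t→x (+4) — repeating every 2. It's a Vigenère-style cipher with numeric key [5,4]: position i shifts by key[i mod 2].
On dodge: d+5=i, o+4=s, d+5=i, g+4=k, e+5=j.

isikj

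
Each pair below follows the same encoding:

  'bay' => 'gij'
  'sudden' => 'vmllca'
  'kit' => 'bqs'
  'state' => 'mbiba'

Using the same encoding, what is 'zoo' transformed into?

The output letters match the input read backwards, each shifted +8: bay reversed is yab. The word is reversed, then every letter is shifted forward by 8.
For zoo: reverse → ooz; then shift: o+8=w, o+8=w, z+8=h.

wwh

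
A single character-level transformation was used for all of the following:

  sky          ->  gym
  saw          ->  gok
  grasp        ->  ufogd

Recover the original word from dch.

pot

Compare letters: s→g is +14, k→y is +14, y→m is +14 — a constant shift. Each letter is shifted forward by 14 in the alphabet (a Caesar shift of +14).
Decoding dch: d−14=p, c−14=o, h−14=t.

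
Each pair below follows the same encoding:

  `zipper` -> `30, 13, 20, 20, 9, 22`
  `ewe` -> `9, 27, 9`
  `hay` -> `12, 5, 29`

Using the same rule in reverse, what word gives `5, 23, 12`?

ash

z is letter #26 and maps to 30: an offset of 4. Each letter is replaced by its alphabet position (a=1..z=26) + 4.
Decoding 5, 23, 12: 5→(5−4)÷1=1=a, 23→(23−4)÷1=19=s, 12→(12−4)÷1=8=h.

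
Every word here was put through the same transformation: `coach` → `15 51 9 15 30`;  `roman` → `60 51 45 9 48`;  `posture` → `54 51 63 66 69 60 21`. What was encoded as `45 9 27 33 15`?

magic

c(#3)→15 and o(#15)→51: differences scale by 3, so n = 3·pos + 6. Each letter becomes 3×(its alphabet position, a=1..z=26) + 6.
Decoding 45 9 27 33 15: 45→(45−6)÷3=13=m, 9→(9−6)÷3=1=a, 27→(27−6)÷3=7=g, 33→(33−6)÷3=9=i, 15→(15−6)÷3=3=c.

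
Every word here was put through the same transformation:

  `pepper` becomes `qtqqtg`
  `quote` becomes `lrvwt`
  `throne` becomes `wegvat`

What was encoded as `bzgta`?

siren

Treating letters as 0–25, the rule is x ↦ 21x + 13 (mod 26).
Decoding bzgta: b(1)→5·(1−13)≡18=s; z(25)→5·(25−13)≡8=i; g(6)→5·(6−13)≡17=r; t(19)→5·(19−13)≡4=e; a(0)→5·(0−13)≡13=n (all mod 26).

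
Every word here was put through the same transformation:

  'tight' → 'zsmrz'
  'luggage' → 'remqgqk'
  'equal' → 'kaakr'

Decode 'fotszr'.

The shifts repeat in a cycle of length 2: positions 0,1,… shift by +6, +10, then the pattern repeats.
Undoing it on fotszr: f−6=z, o−10=e, t−6=n, s−10=i, z−6=t, r−10=h.

zenith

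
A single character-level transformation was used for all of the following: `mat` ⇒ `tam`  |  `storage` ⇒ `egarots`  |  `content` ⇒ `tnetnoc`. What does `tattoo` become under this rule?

oottat

The output letters match the input read backwards: mat reversed is tam. It's just the letters in reverse order.
For tattoo: reverse → oottat.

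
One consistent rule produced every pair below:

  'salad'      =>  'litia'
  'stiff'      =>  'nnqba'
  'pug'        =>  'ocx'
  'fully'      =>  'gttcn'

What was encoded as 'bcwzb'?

The output letters match the input read backwards, each shifted +8: salad reversed is dalas. The word is reversed, then every letter is shifted forward by 8.
Undoing it on bcwzb: shift back: b−8=t, c−8=u, w−8=o, z−8=r, b−8=t → tuort; then reverse → trout.

trout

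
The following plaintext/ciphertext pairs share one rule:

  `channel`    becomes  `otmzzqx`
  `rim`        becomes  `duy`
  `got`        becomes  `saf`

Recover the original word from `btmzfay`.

phantom

Compare letters: c→o is +12, h→t is +12, a→m is +12 — a constant shift. It's a constant shift of +12 (ROT12).
Undoing it on btmzfay: b−12=p, t−12=h, m−12=a, z−12=n, f−12=t, a−12=o, y−12=m.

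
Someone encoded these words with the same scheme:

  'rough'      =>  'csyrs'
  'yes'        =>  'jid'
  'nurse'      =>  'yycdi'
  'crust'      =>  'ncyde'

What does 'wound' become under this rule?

hsyyo

The shift depends on letter class: consonant r→c is +11, but vowel o→s is +4. Vowels shift forward by 4 and consonants shift forward by 11.
On wound: w(cons)+11=h, o(vowel)+4=s, u(vowel)+4=y, n(cons)+11=y, d(cons)+11=o.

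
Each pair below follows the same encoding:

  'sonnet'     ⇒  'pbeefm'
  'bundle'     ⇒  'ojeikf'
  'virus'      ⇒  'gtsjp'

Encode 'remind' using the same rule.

s(18)→p(15) and o(14)→b(1) fit y≡23x+17 (mod 26); the inverse of 23 mod 26 is 17. This is an affine cipher: with a=0,…,z=25, each position x becomes (23x+17) mod 26.
On remind: r(17)→23·17+17≡18=s; e(4)→23·4+17≡5=f; m(12)→23·12+17≡7=h; i(8)→23·8+17≡19=t; n(13)→23·13+17≡4=e; d(3)→23·3+17≡8=i (all mod 26).

sfhtei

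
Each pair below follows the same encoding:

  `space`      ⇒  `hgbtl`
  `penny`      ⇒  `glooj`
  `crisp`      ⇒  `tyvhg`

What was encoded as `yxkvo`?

s(18)→h(7) and p(15)→g(6) fit y≡9x+1 (mod 26); the inverse of 9 mod 26 is 3. Each letter's alphabet position (a=0..z=25) is mapped through 9·x+1 mod 26 — an affine cipher.
Decoding yxkvo: y(24)→3·(24−1)≡17=r; x(23)→3·(23−1)≡14=o; k(10)→3·(10−1)≡1=b; v(21)→3·(21−1)≡8=i; o(14)→3·(14−1)≡13=n (all mod 26).

robin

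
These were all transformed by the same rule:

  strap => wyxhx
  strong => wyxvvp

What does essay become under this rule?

ixyhg

In strap: s→w is +4, t→y is +5, r→x is +6, a→h is +7 — the shift increases by 1 each position. Letter i (0-indexed) is shifted by i+4, so successive shifts are 4, 5, 6, ….
Applying it to essay: e+4=i, s+5=x, s+6=y, a+7=h, y+8=g.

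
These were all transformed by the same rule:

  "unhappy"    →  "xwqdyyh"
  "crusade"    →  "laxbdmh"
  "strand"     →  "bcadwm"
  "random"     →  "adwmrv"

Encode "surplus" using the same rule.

bxayuxb

Vowels shift forward by 3 and consonants shift forward by 9.
Applying it to surplus: s(cons)+9=b, u(vowel)+3=x, r(cons)+9=a, p(cons)+9=y, l(cons)+9=u, u(vowel)+3=x, s(cons)+9=b.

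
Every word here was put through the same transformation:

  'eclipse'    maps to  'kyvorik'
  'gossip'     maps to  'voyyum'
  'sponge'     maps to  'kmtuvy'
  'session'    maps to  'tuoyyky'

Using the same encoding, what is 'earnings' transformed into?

Read the word backwards and shift each letter +6.
Applying it to earnings: reverse → sgninrae; then shift: s+6=y, g+6=m, n+6=t, i+6=o, n+6=t, r+6=x, a+6=g, e+6=k.

ymtotxgk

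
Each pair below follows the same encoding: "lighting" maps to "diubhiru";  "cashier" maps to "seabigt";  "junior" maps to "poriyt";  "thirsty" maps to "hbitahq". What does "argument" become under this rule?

l(11)→d(3) and i(8)→i(8) fit y≡7x+4 (mod 26); the inverse of 7 mod 26 is 15. This is an affine cipher: with a=0,…,z=25, each position x becomes (7x+4) mod 26.
For argument: a(0)→7·0+4≡4=e; r(17)→7·17+4≡19=t; g(6)→7·6+4≡20=u; u(20)→7·20+4≡14=o; m(12)→7·12+4≡10=k; e(4)→7·4+4≡6=g; n(13)→7·13+4≡17=r; t(19)→7·19+4≡7=h (all mod 26).

etuokgrh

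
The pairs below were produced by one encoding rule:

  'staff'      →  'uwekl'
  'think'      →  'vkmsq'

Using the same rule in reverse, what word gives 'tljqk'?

rifle

In staff: s→u is +2, t→w is +3, a→e is +4, f→k is +5 — the shift increases by 1 each position. The shift increases by 1 at each position, starting from +2: 2, 3, 4, ….
Undoing it on tljqk: t−2=r, l−3=i, j−4=f, q−5=l, k−6=e.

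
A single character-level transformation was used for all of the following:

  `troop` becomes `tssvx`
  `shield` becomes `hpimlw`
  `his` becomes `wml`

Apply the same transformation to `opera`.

evits

The output letters match the input read backwards, each shifted +4: troop reversed is poort. Read the word backwards and shift each letter +4.
Applying it to opera: reverse → arepo; then shift: a+4=e, r+4=v, e+4=i, p+4=t, o+4=s.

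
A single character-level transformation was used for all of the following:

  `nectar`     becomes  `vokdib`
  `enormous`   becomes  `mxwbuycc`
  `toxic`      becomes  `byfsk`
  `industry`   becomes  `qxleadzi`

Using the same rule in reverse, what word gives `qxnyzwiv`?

Shifts by position in nectar: pos 0: n→v (+8), pos 1: e→o (+10), pos 2: c→k (+8), pos 3: t→d (+10) — repeating every 2. The shifts repeat in a cycle of length 2: positions 0,1,… shift by +8, +10, then the pattern repeats.
Reversing it on qxnyzwiv: q−8=i, x−10=n, n−8=f, y−10=o, z−8=r, w−10=m, i−8=a, v−10=l.

informal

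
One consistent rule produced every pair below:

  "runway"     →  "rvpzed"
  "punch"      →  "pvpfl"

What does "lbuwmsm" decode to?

lasting

In runway: r→r is +0, u→v is +1, n→p is +2, w→z is +3 — the shift increases by 1 each position. Each letter shifts forward by its position index (0, 1, 2, …) — the shift grows by one for each successive letter.
Undoing it on lbuwmsm: l−0=l, b−1=a, u−2=s, w−3=t, m−4=i, s−5=n, m−6=g.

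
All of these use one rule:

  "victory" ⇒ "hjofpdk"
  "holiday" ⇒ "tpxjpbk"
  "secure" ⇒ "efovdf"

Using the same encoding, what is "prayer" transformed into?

The shift depends on letter class: consonant v→h is +12, but vowel i→j is +1. Two shifts are in play — +1 for a/e/i/o/u, +12 for every other letter.
On prayer: p(cons)+12=b, r(cons)+12=d, a(vowel)+1=b, y(cons)+12=k, e(vowel)+1=f, r(cons)+12=d.

bdbkfd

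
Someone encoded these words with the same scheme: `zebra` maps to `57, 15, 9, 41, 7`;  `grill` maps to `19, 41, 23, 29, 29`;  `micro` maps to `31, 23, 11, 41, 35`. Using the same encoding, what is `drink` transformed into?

z(#26)→57 and e(#5)→15: differences scale by 2, so n = 2·pos + 5. With a=1..z=26, the number is 2·pos + 5.
Applying it to drink: d=4→13, r=18→41, i=9→23, n=14→33, k=11→27.

13, 41, 23, 33, 27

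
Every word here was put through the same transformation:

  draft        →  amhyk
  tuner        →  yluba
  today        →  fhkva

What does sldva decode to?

The output letters match the input read backwards, each shifted +7: draft reversed is tfard. The word is reversed, then every letter is shifted forward by 7.
Reversing it on sldva: shift back: s−7=l, l−7=e, d−7=w, v−7=o, a−7=t → lewot; then reverse → towel.

towel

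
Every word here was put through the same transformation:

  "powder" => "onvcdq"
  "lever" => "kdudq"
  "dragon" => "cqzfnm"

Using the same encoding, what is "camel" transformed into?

Compare letters: p→o is +25, o→n is +25, w→v is +25 — a constant shift. Every letter moves 25 places later in the alphabet, wrapping around z→a.
On camel: c+25=b, a+25=z, m+25=l, e+25=d, l+25=k.

bzldk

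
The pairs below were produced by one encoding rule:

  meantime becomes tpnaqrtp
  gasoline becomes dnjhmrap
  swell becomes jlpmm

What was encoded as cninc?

radar

m(12)→t(19) and e(4)→p(15) fit y≡7x+13 (mod 26); the inverse of 7 mod 26 is 15. Each letter's alphabet position (a=0..z=25) is mapped through 7·x+13 mod 26 — an affine cipher.
Reversing it on cninc: c(2)→15·(2−13)≡17=r; n(13)→15·(13−13)≡0=a; i(8)→15·(8−13)≡3=d; n(13)→15·(13−13)≡0=a; c(2)→15·(2−13)≡17=r (all mod 26).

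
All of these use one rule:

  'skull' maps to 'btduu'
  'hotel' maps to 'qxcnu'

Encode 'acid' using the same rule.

jlrm

Compare letters: s→b is +9, k→t is +9, u→d is +9 — a constant shift. Every letter moves 9 places later in the alphabet, wrapping around z→a.
For acid: a+9=j, c+9=l, i+9=r, d+9=m.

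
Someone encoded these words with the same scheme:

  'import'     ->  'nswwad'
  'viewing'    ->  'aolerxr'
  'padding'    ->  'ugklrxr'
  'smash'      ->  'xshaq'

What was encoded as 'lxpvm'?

The shift increases by 1 at each position, starting from +5: 5, 6, 7, ….
Undoing it on lxpvm: l−5=g, x−6=r, p−7=i, v−8=n, m−9=d.

grind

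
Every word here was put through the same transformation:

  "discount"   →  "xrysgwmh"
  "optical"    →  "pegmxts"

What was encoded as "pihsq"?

The output letters match the input read backwards, each shifted +4: discount reversed is tnuocsid. The word is reversed, then every letter is shifted forward by 4.
Decoding pihsq: shift back: p−4=l, i−4=e, h−4=d, s−4=o, q−4=m → ledom; then reverse → model.

model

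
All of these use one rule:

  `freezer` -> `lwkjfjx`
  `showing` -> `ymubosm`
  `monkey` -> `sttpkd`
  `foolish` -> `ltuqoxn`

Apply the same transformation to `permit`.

vjxroy

The shifts repeat in a cycle of length 2: positions 0,1,… shift by +6, +5, then the pattern repeats.
For permit: p+6=v, e+5=j, r+6=x, m+5=r, i+6=o, t+5=y.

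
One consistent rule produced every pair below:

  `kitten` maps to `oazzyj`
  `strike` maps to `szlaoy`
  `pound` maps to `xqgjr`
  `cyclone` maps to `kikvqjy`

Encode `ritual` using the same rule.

k(10)→o(14) and i(8)→a(0) fit y≡7x+22 (mod 26); the inverse of 7 mod 26 is 15. Each letter's alphabet position (a=0..z=25) is mapped through 7·x+22 mod 26 — an affine cipher.
Applying it to ritual: r(17)→7·17+22≡11=l; i(8)→7·8+22≡0=a; t(19)→7·19+22≡25=z; u(20)→7·20+22≡6=g; a(0)→7·0+22≡22=w; l(11)→7·11+22≡21=v (all mod 26).

lazgwv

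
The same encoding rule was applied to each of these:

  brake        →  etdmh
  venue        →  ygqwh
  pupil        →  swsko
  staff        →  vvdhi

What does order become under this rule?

rtggu

Shifts by position in brake: pos 0: b→e (+3), pos 1: r→t (+2), pos 2: a→d (+3), pos 3: k→m (+2) — repeating every 2. The shifts repeat in a cycle of length 2: positions 0,1,… shift by +3, +2, then the pattern repeats.
For order: o+3=r, r+2=t, d+3=g, e+2=g, r+3=u.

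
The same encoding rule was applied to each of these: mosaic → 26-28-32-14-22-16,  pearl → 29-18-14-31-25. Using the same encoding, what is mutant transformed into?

26-34-33-14-27-33

m is letter #13 and maps to 26: an offset of 13. Each letter is replaced by its alphabet position (a=1..z=26) + 13.
On mutant: m=13→26, u=21→34, t=20→33, a=1→14, n=14→27, t=20→33.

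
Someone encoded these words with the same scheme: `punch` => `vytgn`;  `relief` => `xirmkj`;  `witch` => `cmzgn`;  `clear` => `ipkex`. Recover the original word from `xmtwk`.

rinse

Shifts by position in punch: pos 0: p→v (+6), pos 1: u→y (+4), pos 2: n→t (+6), pos 3: c→g (+4) — repeating every 2. A repeating key of period 2 is used — shifts +6, +4 over and over.
Decoding xmtwk: x−6=r, m−4=i, t−6=n, w−4=s, k−6=e.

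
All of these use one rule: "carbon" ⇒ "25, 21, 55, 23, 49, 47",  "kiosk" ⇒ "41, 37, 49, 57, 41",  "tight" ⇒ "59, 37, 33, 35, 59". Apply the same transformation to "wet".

65, 29, 59

c(#3)→25 and a(#1)→21: differences scale by 2, so n = 2·pos + 19. Each letter becomes 2×(its alphabet position, a=1..z=26) + 19.
For wet: w=23→65, e=5→29, t=20→59.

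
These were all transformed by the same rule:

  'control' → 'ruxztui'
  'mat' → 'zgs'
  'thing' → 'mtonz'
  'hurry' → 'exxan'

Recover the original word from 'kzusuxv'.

The output letters match the input read backwards, each shifted +6: control reversed is lortnoc. Two steps: reverse the string, then apply a Caesar shift of +6.
Undoing it on kzusuxv: shift back: k−6=e, z−6=t, u−6=o, s−6=m, u−6=o, x−6=r, v−6=p → etomorp; then reverse → promote.

promote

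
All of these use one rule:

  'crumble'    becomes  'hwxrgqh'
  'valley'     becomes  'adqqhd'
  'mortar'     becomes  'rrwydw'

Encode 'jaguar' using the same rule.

odlxdw

Vowels shift forward by 3 and consonants shift forward by 5.
On jaguar: j(cons)+5=o, a(vowel)+3=d, g(cons)+5=l, u(vowel)+3=x, a(vowel)+3=d, r(cons)+5=w.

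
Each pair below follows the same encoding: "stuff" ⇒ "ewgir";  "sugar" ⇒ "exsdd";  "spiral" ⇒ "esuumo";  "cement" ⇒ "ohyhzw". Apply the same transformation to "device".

phhloh

Shifts by position in stuff: pos 0: s→e (+12), pos 1: t→w (+3), pos 2: u→g (+12), pos 3: f→i (+3) — repeating every 2. A repeating key of period 2 is used — shifts +12, +3 over and over.
On device: d+12=p, e+3=h, v+12=h, i+3=l, c+12=o, e+3=h.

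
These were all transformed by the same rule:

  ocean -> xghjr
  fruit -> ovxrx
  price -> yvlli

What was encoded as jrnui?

ankle

Shifts by position in ocean: pos 0: o→x (+9), pos 1: c→g (+4), pos 2: e→h (+3), pos 3: a→j (+9), pos 4: n→r (+4) — repeating every 3. A repeating key of period 3 is used — shifts +9, +4, +3 over and over.
Reversing it on jrnui: j−9=a, r−4=n, n−3=k, u−9=l, i−4=e.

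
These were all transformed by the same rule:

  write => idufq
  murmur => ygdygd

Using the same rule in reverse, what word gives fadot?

Compare letters: w→i is +12, r→d is +12, i→u is +12 — a constant shift. Every letter moves 12 places later in the alphabet, wrapping around z→a.
Reversing it on fadot: f−12=t, a−12=o, d−12=r, o−12=c, t−12=h.

torch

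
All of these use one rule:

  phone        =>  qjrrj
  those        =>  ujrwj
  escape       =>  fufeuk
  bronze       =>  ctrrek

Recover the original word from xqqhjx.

wonder

In phone: p→q is +1, h→j is +2, o→r is +3, n→r is +4 — the shift increases by 1 each position. Letter i (0-indexed) is shifted by i+1, so successive shifts are 1, 2, 3, ….
Reversing it on xqqhjx: x−1=w, q−2=o, q−3=n, h−4=d, j−5=e, x−6=r.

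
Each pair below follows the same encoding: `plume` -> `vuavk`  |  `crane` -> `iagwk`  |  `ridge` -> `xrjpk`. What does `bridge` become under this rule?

haommn

Shifts by position in plume: pos 0: p→v (+6), pos 1: l→u (+9), pos 2: u→a (+6), pos 3: m→v (+9) — repeating every 2. It's a Vigenère-style cipher with numeric key [6,9]: position i shifts by key[i mod 2].
On bridge: b+6=h, r+9=a, i+6=o, d+9=m, g+6=m, e+9=n.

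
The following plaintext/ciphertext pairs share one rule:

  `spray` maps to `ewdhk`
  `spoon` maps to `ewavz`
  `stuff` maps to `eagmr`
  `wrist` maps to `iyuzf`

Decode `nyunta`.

bright

Shifts by position in spray: pos 0: s→e (+12), pos 1: p→w (+7), pos 2: r→d (+12), pos 3: a→h (+7) — repeating every 2. A repeating key of period 2 is used — shifts +12, +7 over and over.
Undoing it on nyunta: n−12=b, y−7=r, u−12=i, n−7=g, t−12=h, a−7=t.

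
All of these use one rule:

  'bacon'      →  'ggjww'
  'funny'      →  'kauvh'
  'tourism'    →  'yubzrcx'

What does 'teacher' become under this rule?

The shift increases by 1 at each position, starting from +5: 5, 6, 7, ….
On teacher: t+5=y, e+6=k, a+7=h, c+8=k, h+9=q, e+10=o, r+11=c.

ykhkqoc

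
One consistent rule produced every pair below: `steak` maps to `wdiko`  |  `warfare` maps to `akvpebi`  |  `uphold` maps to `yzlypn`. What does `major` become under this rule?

Shifts by position in steak: pos 0: s→w (+4), pos 1: t→d (+10), pos 2: e→i (+4), pos 3: a→k (+10) — repeating every 2. The shifts repeat in a cycle of length 2: positions 0,1,… shift by +4, +10, then the pattern repeats.
On major: m+4=q, a+10=k, j+4=n, o+10=y, r+4=v.

qknyv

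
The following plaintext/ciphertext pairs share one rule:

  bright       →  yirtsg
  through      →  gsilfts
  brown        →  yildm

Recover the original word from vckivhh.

Each pair mirrors across the alphabet (b↔y, r↔i, i↔r): positions sum to 25. Letters are reflected about the middle of the alphabet (position → 25−position): Atbash.
Undoing it on vckivhh: v↔e, c↔x, k↔p, i↔r, v↔e, h↔s, h↔s.

express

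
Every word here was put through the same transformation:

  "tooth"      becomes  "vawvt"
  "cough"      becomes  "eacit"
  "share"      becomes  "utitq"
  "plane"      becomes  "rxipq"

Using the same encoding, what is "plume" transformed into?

Shifts by position in tooth: pos 0: t→v (+2), pos 1: o→a (+12), pos 2: o→w (+8), pos 3: t→v (+2), pos 4: h→t (+12) — repeating every 3. A repeating key of period 3 is used — shifts +2, +12, +8 over and over.
For plume: p+2=r, l+12=x, u+8=c, m+2=o, e+12=q.

rxcoq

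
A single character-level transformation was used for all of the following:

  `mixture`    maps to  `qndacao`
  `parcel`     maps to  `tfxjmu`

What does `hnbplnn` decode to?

In mixture: m→q is +4, i→n is +5, x→d is +6, t→a is +7 — the shift increases by 1 each position. Each letter shifts forward by (position + 4), i.e. 4, 5, 6, … — the shift grows by one for each successive letter.
Reversing it on hnbplnn: h−4=d, n−5=i, b−6=v, p−7=i, l−8=d, n−9=e, n−10=d.

divided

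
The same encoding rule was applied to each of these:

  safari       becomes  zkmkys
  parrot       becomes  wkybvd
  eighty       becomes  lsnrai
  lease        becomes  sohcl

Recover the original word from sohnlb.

Shifts by position in safari: pos 0: s→z (+7), pos 1: a→k (+10), pos 2: f→m (+7), pos 3: a→k (+10) — repeating every 2. It's a Vigenère-style cipher with numeric key [7,10]: position i shifts by key[i mod 2].
Undoing it on sohnlb: s−7=l, o−10=e, h−7=a, n−10=d, l−7=e, b−10=r.

leader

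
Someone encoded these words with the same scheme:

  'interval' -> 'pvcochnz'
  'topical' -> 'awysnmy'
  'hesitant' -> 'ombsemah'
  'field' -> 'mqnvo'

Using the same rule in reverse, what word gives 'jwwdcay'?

In interval: i→p is +7, n→v is +8, t→c is +9, e→o is +10 — the shift increases by 1 each position. Letter i (0-indexed) is shifted by i+7, so successive shifts are 7, 8, 9, ….
Undoing it on jwwdcay: j−7=c, w−8=o, w−9=n, d−10=t, c−11=r, a−12=o, y−13=l.

control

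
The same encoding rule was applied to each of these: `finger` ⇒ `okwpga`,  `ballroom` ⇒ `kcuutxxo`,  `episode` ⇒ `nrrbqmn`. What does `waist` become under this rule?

fcrbv

It's a Vigenère-style cipher with numeric key [9,2,9]: position i shifts by key[i mod 3].
Applying it to waist: w+9=f, a+2=c, i+9=r, s+9=b, t+2=v.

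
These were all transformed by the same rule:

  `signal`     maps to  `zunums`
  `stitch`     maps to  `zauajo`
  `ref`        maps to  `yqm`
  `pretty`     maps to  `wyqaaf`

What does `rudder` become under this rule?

The shift depends on letter class: consonant s→z is +7, but vowel i→u is +12. The rule splits by letter class: vowels +12, consonants +7.
On rudder: r(cons)+7=y, u(vowel)+12=g, d(cons)+7=k, d(cons)+7=k, e(vowel)+12=q, r(cons)+7=y.

ygkkqy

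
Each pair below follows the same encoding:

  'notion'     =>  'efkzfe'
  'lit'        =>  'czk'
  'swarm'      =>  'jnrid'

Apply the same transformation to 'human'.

It's a constant shift of +17 (ROT17).
For human: h+17=y, u+17=l, m+17=d, a+17=r, n+17=e.

yldre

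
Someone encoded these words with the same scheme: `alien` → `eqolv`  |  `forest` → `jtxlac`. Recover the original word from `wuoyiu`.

spiral

In alien: a→e is +4, l→q is +5, i→o is +6, e→l is +7 — the shift increases by 1 each position. Each letter shifts forward by (position + 4), i.e. 4, 5, 6, … — the shift grows by one for each successive letter.
Decoding wuoyiu: w−4=s, u−5=p, o−6=i, y−7=r, i−8=a, u−9=l.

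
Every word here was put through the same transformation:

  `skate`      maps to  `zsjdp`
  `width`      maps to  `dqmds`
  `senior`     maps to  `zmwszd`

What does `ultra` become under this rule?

Each letter shifts forward by (position + 7), i.e. 7, 8, 9, … — the shift grows by one for each successive letter.
Applying it to ultra: u+7=b, l+8=t, t+9=c, r+10=b, a+11=l.

btcbl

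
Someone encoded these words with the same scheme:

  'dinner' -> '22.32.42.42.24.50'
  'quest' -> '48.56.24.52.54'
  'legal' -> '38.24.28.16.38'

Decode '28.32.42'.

d(#4)→22 and i(#9)→32: differences scale by 2, so n = 2·pos + 14. With a=1..z=26, the number is 2·pos + 14.
Decoding 28.32.42: 28→(28−14)÷2=7=g, 32→(32−14)÷2=9=i, 42→(42−14)÷2=14=n.

gin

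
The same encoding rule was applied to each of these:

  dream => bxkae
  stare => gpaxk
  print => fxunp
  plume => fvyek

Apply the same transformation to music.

eygus

d(3)→b(1) and r(17)→x(23) fit y≡9x+0 (mod 26); the inverse of 9 mod 26 is 3. This is an affine cipher: with a=0,…,z=25, each position x becomes (9x+0) mod 26.
Applying it to music: m(12)→9·12+0≡4=e; u(20)→9·20+0≡24=y; s(18)→9·18+0≡6=g; i(8)→9·8+0≡20=u; c(2)→9·2+0≡18=s (all mod 26).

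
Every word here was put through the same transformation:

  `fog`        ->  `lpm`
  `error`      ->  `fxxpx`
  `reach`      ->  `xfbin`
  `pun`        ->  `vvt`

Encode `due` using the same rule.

jvf

The shift depends on letter class: consonant f→l is +6, but vowel o→p is +1. The rule splits by letter class: vowels +1, consonants +6.
Applying it to due: d(cons)+6=j, u(vowel)+1=v, e(vowel)+1=f.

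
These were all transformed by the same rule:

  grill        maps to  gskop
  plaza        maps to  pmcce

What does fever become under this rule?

In grill: g→g is +0, r→s is +1, i→k is +2, l→o is +3 — the shift increases by 1 each position. Letter i (0-indexed) is shifted by i+0, so successive shifts are 0, 1, 2, ….
For fever: f+0=f, e+1=f, v+2=x, e+3=h, r+4=v.

ffxhv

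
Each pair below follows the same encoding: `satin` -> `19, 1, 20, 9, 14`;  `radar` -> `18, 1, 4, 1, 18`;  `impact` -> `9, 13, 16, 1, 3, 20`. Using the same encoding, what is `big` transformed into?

2, 9, 7

Letters become their 1-indexed alphabet positions: a=1 … z=26.
For big: b=2→2, i=9→9, g=7→7.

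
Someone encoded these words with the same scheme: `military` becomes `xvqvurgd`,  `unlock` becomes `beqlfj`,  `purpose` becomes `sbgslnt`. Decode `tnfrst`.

m(12)→x(23) and i(8)→v(21) fit y≡7x+17 (mod 26); the inverse of 7 mod 26 is 15. This is an affine cipher: with a=0,…,z=25, each position x becomes (7x+17) mod 26.
Undoing it on tnfrst: t(19)→15·(19−17)≡4=e; n(13)→15·(13−17)≡18=s; f(5)→15·(5−17)≡2=c; r(17)→15·(17−17)≡0=a; s(18)→15·(18−17)≡15=p; t(19)→15·(19−17)≡4=e (all mod 26).

escape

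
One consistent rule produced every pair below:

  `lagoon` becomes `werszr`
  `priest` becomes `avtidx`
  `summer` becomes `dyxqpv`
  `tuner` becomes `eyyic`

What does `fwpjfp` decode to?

Shifts by position in lagoon: pos 0: l→w (+11), pos 1: a→e (+4), pos 2: g→r (+11), pos 3: o→s (+4) — repeating every 2. It's a Vigenère-style cipher with numeric key [11,4]: position i shifts by key[i mod 2].
Decoding fwpjfp: f−11=u, w−4=s, p−11=e, j−4=f, f−11=u, p−4=l.

useful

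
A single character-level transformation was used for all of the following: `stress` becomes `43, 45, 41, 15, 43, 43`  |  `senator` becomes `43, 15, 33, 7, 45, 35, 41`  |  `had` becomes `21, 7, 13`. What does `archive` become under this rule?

7, 41, 11, 21, 23, 49, 15

s(#19)→43 and t(#20)→45: differences scale by 2, so n = 2·pos + 5. The formula is n = 2×(alphabet index, a=1) + 5.
For archive: a=1→7, r=18→41, c=3→11, h=8→21, i=9→23, v=22→49, e=5→15.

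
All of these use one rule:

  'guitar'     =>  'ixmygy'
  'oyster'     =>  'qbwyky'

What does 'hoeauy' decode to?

In guitar: g→i is +2, u→x is +3, i→m is +4, t→y is +5 — the shift increases by 1 each position. Letter i (0-indexed) is shifted by i+2, so successive shifts are 2, 3, 4, ….
Decoding hoeauy: h−2=f, o−3=l, e−4=a, a−5=v, u−6=o, y−7=r.

flavor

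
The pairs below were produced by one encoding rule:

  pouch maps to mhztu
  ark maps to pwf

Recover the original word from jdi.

dye

Two steps: reverse the string, then apply a Caesar shift of +5.
Decoding jdi: shift back: j−5=e, d−5=y, i−5=d → eyd; then reverse → dye.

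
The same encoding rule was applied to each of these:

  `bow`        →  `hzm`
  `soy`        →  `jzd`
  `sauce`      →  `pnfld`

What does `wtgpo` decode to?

devil

The output letters match the input read backwards, each shifted +11: bow reversed is wob. Read the word backwards and shift each letter +11.
Undoing it on wtgpo: shift back: w−11=l, t−11=i, g−11=v, p−11=e, o−11=d → lived; then reverse → devil.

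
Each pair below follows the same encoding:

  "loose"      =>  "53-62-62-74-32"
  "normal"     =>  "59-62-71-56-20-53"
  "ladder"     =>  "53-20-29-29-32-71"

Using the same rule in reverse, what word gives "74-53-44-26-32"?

Each letter becomes 3×(its alphabet position, a=1..z=26) + 17.
Undoing it on 74-53-44-26-32: 74→(74−17)÷3=19=s, 53→(53−17)÷3=12=l, 44→(44−17)÷3=9=i, 26→(26−17)÷3=3=c, 32→(32−17)÷3=5=e.

slice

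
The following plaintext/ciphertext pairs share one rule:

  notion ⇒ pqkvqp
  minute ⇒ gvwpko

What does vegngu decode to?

select

The output letters match the input read backwards, each shifted +2: notion reversed is noiton. Two steps: reverse the string, then apply a Caesar shift of +2.
Reversing it on vegngu: shift back: v−2=t, e−2=c, g−2=e, n−2=l, g−2=e, u−2=s → tceles; then reverse → select.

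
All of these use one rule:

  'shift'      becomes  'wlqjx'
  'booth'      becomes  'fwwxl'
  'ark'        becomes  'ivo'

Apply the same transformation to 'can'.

The shift depends on letter class: consonant s→w is +4, but vowel i→q is +8. Two shifts are in play — +8 for a/e/i/o/u, +4 for every other letter.
For can: c(cons)+4=g, a(vowel)+8=i, n(cons)+4=r.

gir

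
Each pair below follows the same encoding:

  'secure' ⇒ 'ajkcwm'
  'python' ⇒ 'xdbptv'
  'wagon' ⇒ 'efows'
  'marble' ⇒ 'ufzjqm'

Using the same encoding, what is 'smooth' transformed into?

arwwyp

Shifts by position in secure: pos 0: s→a (+8), pos 1: e→j (+5), pos 2: c→k (+8), pos 3: u→c (+8), pos 4: r→w (+5), pos 5: e→m (+8) — repeating every 3. The shifts repeat in a cycle of length 3: positions 0,1,… shift by +8, +5, +8, then the pattern repeats.
For smooth: s+8=a, m+5=r, o+8=w, o+8=w, t+5=y, h+8=p.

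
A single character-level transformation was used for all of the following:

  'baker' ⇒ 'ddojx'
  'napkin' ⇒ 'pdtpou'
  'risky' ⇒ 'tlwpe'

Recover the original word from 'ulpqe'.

silly

The shift increases by 1 at each position, starting from +2: 2, 3, 4, ….
Reversing it on ulpqe: u−2=s, l−3=i, p−4=l, q−5=l, e−6=y.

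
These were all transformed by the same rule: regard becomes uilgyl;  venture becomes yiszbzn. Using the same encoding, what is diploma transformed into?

In regard: r→u is +3, e→i is +4, g→l is +5, a→g is +6 — the shift increases by 1 each position. Each letter shifts forward by (position + 3), i.e. 3, 4, 5, … — the shift grows by one for each successive letter.
Applying it to diploma: d+3=g, i+4=m, p+5=u, l+6=r, o+7=v, m+8=u, a+9=j.

gmurvuj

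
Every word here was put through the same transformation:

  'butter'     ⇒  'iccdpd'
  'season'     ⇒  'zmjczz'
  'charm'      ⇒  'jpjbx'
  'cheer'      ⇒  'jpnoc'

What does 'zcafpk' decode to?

survey

In butter: b→i is +7, u→c is +8, t→c is +9, t→d is +10 — the shift increases by 1 each position. The shift increases by 1 at each position, starting from +7: 7, 8, 9, ….
Reversing it on zcafpk: z−7=s, c−8=u, a−9=r, f−10=v, p−11=e, k−12=y.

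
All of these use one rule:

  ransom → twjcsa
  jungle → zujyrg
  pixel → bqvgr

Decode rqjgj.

r(17)→t(19) and a(0)→w(22) fit y≡9x+22 (mod 26); the inverse of 9 mod 26 is 3. Treating letters as 0–25, the rule is x ↦ 9x + 22 (mod 26).
Undoing it on rqjgj: r(17)→3·(17−22)≡11=l; q(16)→3·(16−22)≡8=i; j(9)→3·(9−22)≡13=n; g(6)→3·(6−22)≡4=e; j(9)→3·(9−22)≡13=n (all mod 26).

linen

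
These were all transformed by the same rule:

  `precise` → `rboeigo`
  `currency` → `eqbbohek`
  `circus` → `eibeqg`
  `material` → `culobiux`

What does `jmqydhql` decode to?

doughnut

Each letter's alphabet position (a=0..z=25) is mapped through 5·x+20 mod 26 — an affine cipher.
Undoing it on jmqydhql: j(9)→21·(9−20)≡3=d; m(12)→21·(12−20)≡14=o; q(16)→21·(16−20)≡20=u; y(24)→21·(24−20)≡6=g; d(3)→21·(3−20)≡7=h; h(7)→21·(7−20)≡13=n; q(16)→21·(16−20)≡20=u; l(11)→21·(11−20)≡19=t (all mod 26).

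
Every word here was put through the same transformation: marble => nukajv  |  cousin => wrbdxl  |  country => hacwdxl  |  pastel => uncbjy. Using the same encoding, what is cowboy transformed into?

Read the word backwards and shift each letter +9.
Applying it to cowboy: reverse → yobwoc; then shift: y+9=h, o+9=x, b+9=k, w+9=f, o+9=x, c+9=l.

hxkfxl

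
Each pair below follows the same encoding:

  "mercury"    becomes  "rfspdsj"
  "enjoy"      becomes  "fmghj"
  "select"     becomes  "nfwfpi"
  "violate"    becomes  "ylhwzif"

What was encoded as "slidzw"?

ritual

m(12)→r(17) and e(4)→f(5) fit y≡21x+25 (mod 26); the inverse of 21 mod 26 is 5. Treating letters as 0–25, the rule is x ↦ 21x + 25 (mod 26).
Decoding slidzw: s(18)→5·(18−25)≡17=r; l(11)→5·(11−25)≡8=i; i(8)→5·(8−25)≡19=t; d(3)→5·(3−25)≡20=u; z(25)→5·(25−25)≡0=a; w(22)→5·(22−25)≡11=l (all mod 26).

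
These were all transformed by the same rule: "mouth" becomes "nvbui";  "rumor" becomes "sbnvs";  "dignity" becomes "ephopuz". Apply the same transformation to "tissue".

The shift depends on letter class: consonant m→n is +1, but vowel o→v is +7. Vowels shift forward by 7 and consonants shift forward by 1.
For tissue: t(cons)+1=u, i(vowel)+7=p, s(cons)+1=t, s(cons)+1=t, u(vowel)+7=b, e(vowel)+7=l.

upttbl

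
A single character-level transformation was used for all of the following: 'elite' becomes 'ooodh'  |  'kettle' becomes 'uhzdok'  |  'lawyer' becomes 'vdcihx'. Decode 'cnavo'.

skull

Shifts by position in elite: pos 0: e→o (+10), pos 1: l→o (+3), pos 2: i→o (+6), pos 3: t→d (+10), pos 4: e→h (+3) — repeating every 3. A repeating key of period 3 is used — shifts +10, +3, +6 over and over.
Decoding cnavo: c−10=s, n−3=k, a−6=u, v−10=l, o−3=l.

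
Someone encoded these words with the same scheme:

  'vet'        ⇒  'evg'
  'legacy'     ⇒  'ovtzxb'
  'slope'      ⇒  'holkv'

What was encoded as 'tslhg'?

Each pair mirrors across the alphabet (v↔e, e↔v, t↔g): positions sum to 25. This is the alphabet-reversal cipher (Atbash): a becomes z, b becomes y, etc.
Reversing it on tslhg: t↔g, s↔h, l↔o, h↔s, g↔t.

ghost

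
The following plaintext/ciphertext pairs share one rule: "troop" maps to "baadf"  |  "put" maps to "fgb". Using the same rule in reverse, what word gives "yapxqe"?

The output letters match the input read backwards, each shifted +12: troop reversed is poort. The word is reversed, then every letter is shifted forward by 12.
Undoing it on yapxqe: shift back: y−12=m, a−12=o, p−12=d, x−12=l, q−12=e, e−12=s → modles; then reverse → seldom.

seldom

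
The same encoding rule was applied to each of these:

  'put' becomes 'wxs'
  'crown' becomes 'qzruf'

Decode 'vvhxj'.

The output letters match the input read backwards, each shifted +3: put reversed is tup. The word is reversed, then every letter is shifted forward by 3.
Undoing it on vvhxj: shift back: v−3=s, v−3=s, h−3=e, x−3=u, j−3=g → sseug; then reverse → guess.

guess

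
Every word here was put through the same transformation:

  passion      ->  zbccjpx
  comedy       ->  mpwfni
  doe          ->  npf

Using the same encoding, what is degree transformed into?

The shift depends on letter class: consonant p→z is +10, but vowel a→b is +1. Vowels shift forward by 1 and consonants shift forward by 10.
On degree: d(cons)+10=n, e(vowel)+1=f, g(cons)+10=q, r(cons)+10=b, e(vowel)+1=f, e(vowel)+1=f.

nfqbff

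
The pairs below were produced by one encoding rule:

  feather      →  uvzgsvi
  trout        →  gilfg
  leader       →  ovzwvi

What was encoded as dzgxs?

Each pair mirrors across the alphabet (f↔u, e↔v, a↔z): positions sum to 25. Letters are reflected about the middle of the alphabet (position → 25−position): Atbash.
Undoing it on dzgxs: d↔w, z↔a, g↔t, x↔c, s↔h.

watch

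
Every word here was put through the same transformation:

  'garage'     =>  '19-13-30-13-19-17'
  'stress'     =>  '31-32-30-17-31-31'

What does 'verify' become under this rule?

34-17-30-21-18-37

g is letter #7 and maps to 19: an offset of 12. Letters become their 1-based position plus 12 (so a→13, b→14, …).
Applying it to verify: v=22→34, e=5→17, r=18→30, i=9→21, f=6→18, y=25→37.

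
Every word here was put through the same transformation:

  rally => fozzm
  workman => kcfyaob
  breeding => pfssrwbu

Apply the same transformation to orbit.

cfpwh

Compare letters: r→f is +14, a→o is +14, l→z is +14 — a constant shift. Each letter is shifted forward by 14 in the alphabet (a Caesar shift of +14).
On orbit: o+14=c, r+14=f, b+14=p, i+14=w, t+14=h.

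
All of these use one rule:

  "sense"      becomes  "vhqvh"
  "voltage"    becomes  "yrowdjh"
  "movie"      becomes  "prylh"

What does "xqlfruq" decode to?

Compare letters: s→v is +3, e→h is +3, n→q is +3 — a constant shift. It's a constant shift of +3 (ROT3).
Reversing it on xqlfruq: x−3=u, q−3=n, l−3=i, f−3=c, r−3=o, u−3=r, q−3=n.

unicorn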